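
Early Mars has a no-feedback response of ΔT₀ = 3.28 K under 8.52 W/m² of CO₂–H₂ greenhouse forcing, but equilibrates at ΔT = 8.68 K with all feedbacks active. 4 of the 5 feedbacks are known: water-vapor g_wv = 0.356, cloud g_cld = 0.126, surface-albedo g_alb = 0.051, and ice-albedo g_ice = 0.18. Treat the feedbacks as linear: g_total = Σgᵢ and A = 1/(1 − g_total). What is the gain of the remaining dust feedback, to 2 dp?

-0.09

Amplification A = ΔT/ΔT₀ = 8.68/3.28 = 2.646.
Total gain g = 1 − 1/A = 1 − 1/2.646 = 0.6221.
Known gains sum to 0.356 + 0.126 + 0.051 + 0.18 = 0.713.
g_dust = 0.6221 − 0.713 = -0.09.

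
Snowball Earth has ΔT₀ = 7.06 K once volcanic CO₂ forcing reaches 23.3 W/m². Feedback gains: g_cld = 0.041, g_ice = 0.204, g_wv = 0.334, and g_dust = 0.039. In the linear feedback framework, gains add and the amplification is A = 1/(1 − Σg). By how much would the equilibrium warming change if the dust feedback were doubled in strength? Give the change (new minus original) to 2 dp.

2.10 K

Original: g = 0.618, ΔT = 7.06/(1−0.618) = 18.4817 K.
With doubled dust: g' = 0.657, ΔT' = 7.06/(1−0.657) = 20.5831 K.
Change = 20.5831 − 18.4817 = 2.10 K.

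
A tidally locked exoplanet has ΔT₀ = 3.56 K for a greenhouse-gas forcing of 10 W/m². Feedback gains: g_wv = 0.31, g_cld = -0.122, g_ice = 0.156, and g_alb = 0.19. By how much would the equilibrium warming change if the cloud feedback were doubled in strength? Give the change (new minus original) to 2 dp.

Original: g = 0.534, ΔT = 3.56/(1−0.534) = 7.6395 K.
With doubled cloud: g' = 0.412, ΔT' = 3.56/(1−0.412) = 6.0544 K.
Change = 6.0544 − 7.6395 = -1.59 K.

-1.59 K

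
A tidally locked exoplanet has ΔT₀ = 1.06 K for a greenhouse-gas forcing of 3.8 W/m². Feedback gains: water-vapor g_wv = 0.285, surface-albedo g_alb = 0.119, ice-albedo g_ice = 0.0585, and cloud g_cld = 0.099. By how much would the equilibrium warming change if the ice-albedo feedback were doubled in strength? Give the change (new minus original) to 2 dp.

Original: g = 0.5615, ΔT = 1.06/(1−0.5615) = 2.4173 K.
With doubled ice-albedo: g' = 0.62, ΔT' = 1.06/(1−0.62) = 2.7895 K.
Change = 2.7895 − 2.4173 = 0.37 K.

0.37 K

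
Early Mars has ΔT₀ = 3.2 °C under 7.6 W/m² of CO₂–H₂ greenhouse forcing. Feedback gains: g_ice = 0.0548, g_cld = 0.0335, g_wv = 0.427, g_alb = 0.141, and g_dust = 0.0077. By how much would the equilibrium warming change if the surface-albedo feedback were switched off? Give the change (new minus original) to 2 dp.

Original: g = 0.664, ΔT = 3.2/(1−0.664) = 9.5238 °C.
Without surface-albedo: g' = 0.523, ΔT' = 3.2/(1−0.523) = 6.7086 °C.
Change = 6.7086 − 9.5238 = -2.82 °C.

-2.82 °C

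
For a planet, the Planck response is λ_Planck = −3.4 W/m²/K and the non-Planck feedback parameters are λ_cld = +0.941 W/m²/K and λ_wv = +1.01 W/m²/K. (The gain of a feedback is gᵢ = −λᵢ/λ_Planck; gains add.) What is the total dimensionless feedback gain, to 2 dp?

Convert to gains: g_cld = 0.941/3.4 = 0.2768; g_wv = 1.01/3.4 = 0.2971.
Total gain g = 0.5739.

0.57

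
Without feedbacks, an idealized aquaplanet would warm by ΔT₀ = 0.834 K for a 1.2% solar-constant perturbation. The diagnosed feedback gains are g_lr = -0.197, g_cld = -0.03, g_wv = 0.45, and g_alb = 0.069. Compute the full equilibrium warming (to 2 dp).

Total gain g = -0.197 − 0.03 + 0.45 + 0.069 = 0.292.
Amplification A = 1/(1 − 0.292) = 1.412.
ΔT = 0.834 × 1.412 = 1.18 K.

1.18 K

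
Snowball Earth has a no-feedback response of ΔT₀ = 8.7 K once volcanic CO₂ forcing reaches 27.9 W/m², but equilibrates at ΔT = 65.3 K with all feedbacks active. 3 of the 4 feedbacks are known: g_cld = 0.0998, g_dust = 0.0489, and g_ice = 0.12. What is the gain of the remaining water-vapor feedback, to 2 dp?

0.60

Amplification A = ΔT/ΔT₀ = 65.3/8.7 = 7.506.
Total gain g = 1 − 1/A = 1 − 1/7.506 = 0.8668.
Known gains sum to 0.0998 + 0.0489 + 0.12 = 0.2687.
g_wv = 0.8668 − 0.2687 = 0.60.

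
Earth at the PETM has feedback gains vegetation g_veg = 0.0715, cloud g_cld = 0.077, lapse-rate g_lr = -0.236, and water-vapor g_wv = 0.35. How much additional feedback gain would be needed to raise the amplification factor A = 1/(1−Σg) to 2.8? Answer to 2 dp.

Current total gain = 0.2625.
Target gain for A = 2.8: g* = 1 − 1/2.8 = 0.6429.
Additional gain needed = 0.6429 − 0.2625 = 0.38.

0.38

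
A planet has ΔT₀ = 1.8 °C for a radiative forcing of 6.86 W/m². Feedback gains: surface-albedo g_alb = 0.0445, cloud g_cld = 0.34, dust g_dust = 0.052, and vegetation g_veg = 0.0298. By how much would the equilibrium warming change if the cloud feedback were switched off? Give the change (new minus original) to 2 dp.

Original: g = 0.4663, ΔT = 1.8/(1−0.4663) = 3.3727 °C.
Without cloud: g' = 0.1263, ΔT' = 1.8/(1−0.1263) = 2.0602 °C.
Change = 2.0602 − 3.3727 = -1.31 °C.

-1.31 °C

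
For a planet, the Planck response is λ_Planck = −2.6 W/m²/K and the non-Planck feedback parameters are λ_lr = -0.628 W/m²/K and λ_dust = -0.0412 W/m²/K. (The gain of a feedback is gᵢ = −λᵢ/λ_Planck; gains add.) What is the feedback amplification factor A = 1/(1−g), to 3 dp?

0.795

Convert to gains: g_lr = -0.628/2.6 = -0.2415; g_dust = -0.0412/2.6 = -0.01585.
Total gain g = -0.25735.
A = 1/(1 + 0.25735) = 0.795.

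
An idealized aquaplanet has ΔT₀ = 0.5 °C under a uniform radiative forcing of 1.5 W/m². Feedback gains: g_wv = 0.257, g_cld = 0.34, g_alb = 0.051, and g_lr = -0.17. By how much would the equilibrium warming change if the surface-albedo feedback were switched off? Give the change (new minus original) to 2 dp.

Original: g = 0.478, ΔT = 0.5/(1−0.478) = 0.9579 °C.
Without surface-albedo: g' = 0.427, ΔT' = 0.5/(1−0.427) = 0.8726 °C.
Change = 0.8726 − 0.9579 = -0.09 °C.

-0.09 °C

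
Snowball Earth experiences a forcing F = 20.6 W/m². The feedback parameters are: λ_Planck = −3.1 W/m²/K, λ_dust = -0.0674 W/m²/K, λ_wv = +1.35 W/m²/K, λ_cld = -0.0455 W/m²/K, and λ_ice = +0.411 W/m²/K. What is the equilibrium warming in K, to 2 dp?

Net feedback parameter λ = (−3.1) + (-0.0674) + (+1.35) + (-0.0455) + (+0.411) = -1.4519 W/m²/K.
ΔT = −F/λ = −20.6/(-1.4519) = 14.19 K.

14.19 K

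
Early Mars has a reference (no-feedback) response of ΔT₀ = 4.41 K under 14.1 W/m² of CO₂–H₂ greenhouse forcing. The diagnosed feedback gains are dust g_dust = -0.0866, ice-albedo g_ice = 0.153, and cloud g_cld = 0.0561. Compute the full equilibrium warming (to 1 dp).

Total gain g = -0.0866 + 0.153 + 0.0561 = 0.1225.
Amplification A = 1/(1 − 0.1225) = 1.14.
ΔT = 4.41 × 1.14 = 5.0 K.

5.0 K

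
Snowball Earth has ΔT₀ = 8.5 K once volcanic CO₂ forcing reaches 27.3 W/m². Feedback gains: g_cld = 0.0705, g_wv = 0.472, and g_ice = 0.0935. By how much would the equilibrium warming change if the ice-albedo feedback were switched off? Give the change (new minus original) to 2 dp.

-4.77 K

Original: g = 0.636, ΔT = 8.5/(1−0.636) = 23.3516 K.
Without ice-albedo: g' = 0.5425, ΔT' = 8.5/(1−0.5425) = 18.5792 K.
Change = 18.5792 − 23.3516 = -4.77 K.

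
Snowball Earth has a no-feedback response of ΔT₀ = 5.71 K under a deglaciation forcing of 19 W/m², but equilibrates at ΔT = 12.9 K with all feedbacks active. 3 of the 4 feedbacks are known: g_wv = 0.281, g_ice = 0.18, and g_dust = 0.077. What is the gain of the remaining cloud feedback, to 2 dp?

0.02

Amplification A = ΔT/ΔT₀ = 12.9/5.71 = 2.259.
Total gain g = 1 − 1/A = 1 − 1/2.259 = 0.5573.
Known gains sum to 0.281 + 0.18 + 0.077 = 0.538.
g_cld = 0.5573 − 0.538 = 0.02.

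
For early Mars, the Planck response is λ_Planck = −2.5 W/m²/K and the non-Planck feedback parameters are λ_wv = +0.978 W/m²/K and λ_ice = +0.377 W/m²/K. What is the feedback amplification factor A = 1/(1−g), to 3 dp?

Convert to gains: g_wv = 0.978/2.5 = 0.3912; g_ice = 0.377/2.5 = 0.1508.
Total gain g = 0.542.
A = 1/(1 − 0.542) = 2.183.

2.183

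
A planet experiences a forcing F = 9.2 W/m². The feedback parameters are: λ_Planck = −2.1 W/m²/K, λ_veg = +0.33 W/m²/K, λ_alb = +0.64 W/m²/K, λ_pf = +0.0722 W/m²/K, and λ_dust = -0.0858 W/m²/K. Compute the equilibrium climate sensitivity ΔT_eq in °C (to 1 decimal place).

8.0 °C

Net feedback parameter λ = (−2.1) + (+0.33) + (+0.64) + (+0.0722) + (-0.0858) = -1.1436 W/m²/K.
ΔT = −F/λ = −9.2/(-1.1436) = 8.0 °C.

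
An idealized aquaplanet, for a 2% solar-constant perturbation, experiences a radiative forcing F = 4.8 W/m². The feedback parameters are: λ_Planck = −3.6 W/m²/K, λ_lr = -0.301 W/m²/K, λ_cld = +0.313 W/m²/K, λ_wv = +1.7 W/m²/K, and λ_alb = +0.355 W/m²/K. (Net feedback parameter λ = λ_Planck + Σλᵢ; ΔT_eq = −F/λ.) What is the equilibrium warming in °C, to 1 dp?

3.1 °C

Net feedback parameter λ = (−3.6) + (-0.301) + (+0.313) + (+1.7) + (+0.355) = -1.533 W/m²/K.
ΔT = −F/λ = −4.8/(-1.533) = 3.1 °C.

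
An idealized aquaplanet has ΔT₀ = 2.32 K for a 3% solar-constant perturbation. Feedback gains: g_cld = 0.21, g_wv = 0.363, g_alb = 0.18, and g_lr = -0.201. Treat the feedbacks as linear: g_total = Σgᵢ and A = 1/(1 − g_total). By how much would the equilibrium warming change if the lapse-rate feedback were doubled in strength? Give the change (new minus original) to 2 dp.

Original: g = 0.552, ΔT = 2.32/(1−0.552) = 5.1786 K.
With doubled lapse-rate: g' = 0.351, ΔT' = 2.32/(1−0.351) = 3.5747 K.
Change = 3.5747 − 5.1786 = -1.60 K.

-1.60 K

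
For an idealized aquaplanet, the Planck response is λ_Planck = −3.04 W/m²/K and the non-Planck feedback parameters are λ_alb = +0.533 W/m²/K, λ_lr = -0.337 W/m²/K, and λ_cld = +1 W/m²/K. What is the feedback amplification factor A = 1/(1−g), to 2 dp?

Convert to gains: g_alb = 0.533/3.04 = 0.1753; g_lr = -0.337/3.04 = -0.1109; g_cld = 1/3.04 = 0.3289.
Total gain g = 0.3933.
A = 1/(1 − 0.3933) = 1.65.

1.65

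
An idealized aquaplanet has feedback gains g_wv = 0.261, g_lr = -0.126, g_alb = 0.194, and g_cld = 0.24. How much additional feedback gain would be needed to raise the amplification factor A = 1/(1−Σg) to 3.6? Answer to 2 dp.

0.15

Current total gain = 0.569.
Target gain for A = 3.6: g* = 1 − 1/3.6 = 0.7222.
Additional gain needed = 0.7222 − 0.569 = 0.15.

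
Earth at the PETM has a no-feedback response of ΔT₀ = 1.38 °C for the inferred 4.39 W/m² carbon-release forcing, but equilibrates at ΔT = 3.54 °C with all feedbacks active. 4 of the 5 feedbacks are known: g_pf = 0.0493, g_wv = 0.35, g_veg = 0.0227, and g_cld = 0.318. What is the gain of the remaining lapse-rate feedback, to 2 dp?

Amplification A = ΔT/ΔT₀ = 3.54/1.38 = 2.565.
Total gain g = 1 − 1/A = 1 − 1/2.565 = 0.6101.
Known gains sum to 0.0493 + 0.35 + 0.0227 + 0.318 = 0.74.
g_lr = 0.6101 − 0.74 = -0.13.

-0.13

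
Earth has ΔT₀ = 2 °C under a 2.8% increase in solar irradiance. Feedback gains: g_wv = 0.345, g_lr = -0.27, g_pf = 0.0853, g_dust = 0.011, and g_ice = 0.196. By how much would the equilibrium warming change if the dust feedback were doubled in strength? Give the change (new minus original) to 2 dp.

Original: g = 0.3673, ΔT = 2/(1−0.3673) = 3.1611 °C.
With doubled dust: g' = 0.3783, ΔT' = 2/(1−0.3783) = 3.2170 °C.
Change = 3.2170 − 3.1611 = 0.06 °C.

0.06 °C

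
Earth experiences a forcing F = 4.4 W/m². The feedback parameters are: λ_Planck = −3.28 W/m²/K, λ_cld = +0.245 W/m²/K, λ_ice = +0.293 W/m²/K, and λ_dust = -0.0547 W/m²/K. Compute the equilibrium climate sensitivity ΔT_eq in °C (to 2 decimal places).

1.57 °C

Net feedback parameter λ = (−3.28) + (+0.245) + (+0.293) + (-0.0547) = -2.7967 W/m²/K.
ΔT = −F/λ = −4.4/(-2.7967) = 1.57 °C.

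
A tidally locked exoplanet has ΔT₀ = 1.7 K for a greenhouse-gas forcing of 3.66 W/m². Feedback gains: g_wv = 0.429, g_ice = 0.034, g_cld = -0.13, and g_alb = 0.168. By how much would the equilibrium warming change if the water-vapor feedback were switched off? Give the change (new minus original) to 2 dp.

Original: g = 0.501, ΔT = 1.7/(1−0.501) = 3.4068 K.
Without water-vapor: g' = 0.072, ΔT' = 1.7/(1−0.072) = 1.8319 K.
Change = 1.8319 − 3.4068 = -1.57 K.

-1.57 K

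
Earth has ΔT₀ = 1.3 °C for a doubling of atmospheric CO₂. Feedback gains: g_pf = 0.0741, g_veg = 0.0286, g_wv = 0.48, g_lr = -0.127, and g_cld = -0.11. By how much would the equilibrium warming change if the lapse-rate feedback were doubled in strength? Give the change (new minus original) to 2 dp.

-0.32 °C

Original: g = 0.3457, ΔT = 1.3/(1−0.3457) = 1.9869 °C.
With doubled lapse-rate: g' = 0.2187, ΔT' = 1.3/(1−0.2187) = 1.6639 °C.
Change = 1.6639 − 1.9869 = -0.32 °C.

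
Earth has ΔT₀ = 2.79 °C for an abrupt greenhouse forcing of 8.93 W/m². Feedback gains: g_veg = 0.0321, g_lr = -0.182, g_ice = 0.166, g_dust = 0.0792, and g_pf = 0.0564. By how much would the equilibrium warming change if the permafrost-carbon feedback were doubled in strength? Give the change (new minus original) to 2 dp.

0.23 °C

Original: g = 0.1517, ΔT = 2.79/(1−0.1517) = 3.2889 °C.
With doubled permafrost-carbon: g' = 0.2081, ΔT' = 2.79/(1−0.2081) = 3.5232 °C.
Change = 3.5232 − 3.2889 = 0.23 °C.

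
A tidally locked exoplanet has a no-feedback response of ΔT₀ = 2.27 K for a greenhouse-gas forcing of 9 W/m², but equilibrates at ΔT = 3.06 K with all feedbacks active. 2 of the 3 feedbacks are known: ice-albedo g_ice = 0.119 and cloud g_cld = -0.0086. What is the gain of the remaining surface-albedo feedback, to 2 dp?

0.15

Amplification A = ΔT/ΔT₀ = 3.06/2.27 = 1.348.
Total gain g = 1 − 1/A = 1 − 1/1.348 = 0.2582.
Known gains sum to 0.119 − 0.0086 = 0.1104.
g_alb = 0.2582 − 0.1104 = 0.15.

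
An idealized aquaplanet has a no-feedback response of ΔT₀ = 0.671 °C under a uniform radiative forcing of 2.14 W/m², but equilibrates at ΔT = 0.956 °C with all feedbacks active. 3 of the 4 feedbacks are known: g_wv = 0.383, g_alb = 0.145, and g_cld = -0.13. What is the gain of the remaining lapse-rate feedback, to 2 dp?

-0.10

Amplification A = ΔT/ΔT₀ = 0.956/0.671 = 1.425.
Total gain g = 1 − 1/A = 1 − 1/1.425 = 0.2982.
Known gains sum to 0.383 + 0.145 − 0.13 = 0.398.
g_lr = 0.2982 − 0.398 = -0.10.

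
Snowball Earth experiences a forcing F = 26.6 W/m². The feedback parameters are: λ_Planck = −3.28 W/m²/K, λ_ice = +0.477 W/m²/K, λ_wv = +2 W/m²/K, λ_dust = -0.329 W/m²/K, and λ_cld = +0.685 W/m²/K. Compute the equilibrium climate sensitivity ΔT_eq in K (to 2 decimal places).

Net feedback parameter λ = (−3.28) + (+0.477) + (+2) + (-0.329) + (+0.685) = -0.447 W/m²/K.
ΔT = −F/λ = −26.6/(-0.447) = 59.51 K.

59.51 K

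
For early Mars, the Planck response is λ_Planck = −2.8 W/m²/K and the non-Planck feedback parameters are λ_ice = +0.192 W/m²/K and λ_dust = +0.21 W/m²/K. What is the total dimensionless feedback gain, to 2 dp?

Convert to gains: g_ice = 0.192/2.8 = 0.06857; g_dust = 0.21/2.8 = 0.075.
Total gain g = 0.14357.

0.14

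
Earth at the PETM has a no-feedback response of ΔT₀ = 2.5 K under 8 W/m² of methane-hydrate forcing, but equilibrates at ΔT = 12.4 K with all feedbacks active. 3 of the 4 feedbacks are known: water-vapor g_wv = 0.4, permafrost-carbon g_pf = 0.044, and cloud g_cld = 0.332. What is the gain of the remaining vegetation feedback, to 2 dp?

0.02

Amplification A = ΔT/ΔT₀ = 12.4/2.5 = 4.96.
Total gain g = 1 − 1/A = 1 − 1/4.96 = 0.7984.
Known gains sum to 0.4 + 0.044 + 0.332 = 0.776.
g_veg = 0.7984 − 0.776 = 0.02.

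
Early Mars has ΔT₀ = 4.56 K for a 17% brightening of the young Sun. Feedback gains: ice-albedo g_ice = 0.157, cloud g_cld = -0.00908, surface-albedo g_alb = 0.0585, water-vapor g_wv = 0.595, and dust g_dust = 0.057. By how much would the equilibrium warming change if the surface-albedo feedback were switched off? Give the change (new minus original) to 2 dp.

Original: g = 0.85842, ΔT = 4.56/(1−0.85842) = 32.2079 K.
Without surface-albedo: g' = 0.79992, ΔT' = 4.56/(1−0.79992) = 22.7909 K.
Change = 22.7909 − 32.2079 = -9.42 K.

-9.42 K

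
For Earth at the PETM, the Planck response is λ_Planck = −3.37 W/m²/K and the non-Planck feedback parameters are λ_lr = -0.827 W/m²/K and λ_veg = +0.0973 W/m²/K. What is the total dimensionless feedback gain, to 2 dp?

Convert to gains: g_lr = -0.827/3.37 = -0.2454; g_veg = 0.0973/3.37 = 0.02887.
Total gain g = -0.21653.

-0.22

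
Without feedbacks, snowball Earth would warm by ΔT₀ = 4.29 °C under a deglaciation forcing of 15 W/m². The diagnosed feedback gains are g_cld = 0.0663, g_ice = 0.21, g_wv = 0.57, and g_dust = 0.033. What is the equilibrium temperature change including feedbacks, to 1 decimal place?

Total gain g = 0.0663 + 0.21 + 0.57 + 0.033 = 0.8793.
Amplification A = 1/(1 − 0.8793) = 8.285.
ΔT = 4.29 × 8.285 = 35.5 °C.

35.5 °C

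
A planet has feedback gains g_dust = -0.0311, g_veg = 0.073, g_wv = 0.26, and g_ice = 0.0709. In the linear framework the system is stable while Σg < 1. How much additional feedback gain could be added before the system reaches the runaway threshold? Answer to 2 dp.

0.63

Current total gain = -0.0311 + 0.073 + 0.26 + 0.0709 = 0.3728.
Margin to runaway = 1 − 0.3728 = 0.63.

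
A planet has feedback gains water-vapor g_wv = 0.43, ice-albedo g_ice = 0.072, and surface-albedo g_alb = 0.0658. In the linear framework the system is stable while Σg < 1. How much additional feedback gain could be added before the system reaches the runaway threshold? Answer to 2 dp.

Current total gain = 0.43 + 0.072 + 0.0658 = 0.5678.
Margin to runaway = 1 − 0.5678 = 0.43.

0.43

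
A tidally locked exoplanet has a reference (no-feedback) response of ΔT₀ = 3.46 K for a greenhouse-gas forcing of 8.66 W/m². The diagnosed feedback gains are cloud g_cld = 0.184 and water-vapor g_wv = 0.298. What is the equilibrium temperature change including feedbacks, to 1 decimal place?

Total gain g = 0.184 + 0.298 = 0.482.
Amplification A = 1/(1 − 0.482) = 1.931.
ΔT = 3.46 × 1.931 = 6.7 K.

6.7 K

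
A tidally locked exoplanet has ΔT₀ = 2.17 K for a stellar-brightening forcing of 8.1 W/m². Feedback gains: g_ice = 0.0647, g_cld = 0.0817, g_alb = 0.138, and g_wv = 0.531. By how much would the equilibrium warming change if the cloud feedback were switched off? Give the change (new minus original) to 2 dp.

Original: g = 0.8154, ΔT = 2.17/(1−0.8154) = 11.7551 K.
Without cloud: g' = 0.7337, ΔT' = 2.17/(1−0.7337) = 8.1487 K.
Change = 8.1487 − 11.7551 = -3.61 K.

-3.61 K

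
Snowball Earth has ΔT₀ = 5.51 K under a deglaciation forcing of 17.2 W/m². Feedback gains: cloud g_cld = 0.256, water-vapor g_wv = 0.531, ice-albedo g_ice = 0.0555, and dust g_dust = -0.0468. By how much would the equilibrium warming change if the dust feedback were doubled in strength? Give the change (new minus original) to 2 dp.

-5.03 K

Original: g = 0.7957, ΔT = 5.51/(1−0.7957) = 26.9701 K.
With doubled dust: g' = 0.7489, ΔT' = 5.51/(1−0.7489) = 21.9434 K.
Change = 21.9434 − 26.9701 = -5.03 K.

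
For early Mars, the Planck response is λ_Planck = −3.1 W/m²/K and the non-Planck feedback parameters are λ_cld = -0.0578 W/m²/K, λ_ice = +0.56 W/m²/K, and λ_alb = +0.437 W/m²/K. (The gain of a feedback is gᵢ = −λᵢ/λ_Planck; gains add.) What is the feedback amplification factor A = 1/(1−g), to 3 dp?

1.435

Convert to gains: g_cld = -0.0578/3.1 = -0.01865; g_ice = 0.56/3.1 = 0.1806; g_alb = 0.437/3.1 = 0.141.
Total gain g = 0.30295.
A = 1/(1 − 0.30295) = 1.435.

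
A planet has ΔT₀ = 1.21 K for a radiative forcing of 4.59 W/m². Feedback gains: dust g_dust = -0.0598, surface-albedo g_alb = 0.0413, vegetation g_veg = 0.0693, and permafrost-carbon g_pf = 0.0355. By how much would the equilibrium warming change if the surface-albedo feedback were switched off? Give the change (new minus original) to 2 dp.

Original: g = 0.0863, ΔT = 1.21/(1−0.0863) = 1.3243 K.
Without surface-albedo: g' = 0.045, ΔT' = 1.21/(1−0.045) = 1.2670 K.
Change = 1.2670 − 1.3243 = -0.06 K.

-0.06 K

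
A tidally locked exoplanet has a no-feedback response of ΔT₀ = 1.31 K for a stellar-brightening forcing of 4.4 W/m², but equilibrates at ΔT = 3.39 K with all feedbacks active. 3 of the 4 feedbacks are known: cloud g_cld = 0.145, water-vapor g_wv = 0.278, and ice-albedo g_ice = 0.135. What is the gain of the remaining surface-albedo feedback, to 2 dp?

0.06

Amplification A = ΔT/ΔT₀ = 3.39/1.31 = 2.588.
Total gain g = 1 − 1/A = 1 − 1/2.588 = 0.6136.
Known gains sum to 0.145 + 0.278 + 0.135 = 0.558.
g_alb = 0.6136 − 0.558 = 0.06.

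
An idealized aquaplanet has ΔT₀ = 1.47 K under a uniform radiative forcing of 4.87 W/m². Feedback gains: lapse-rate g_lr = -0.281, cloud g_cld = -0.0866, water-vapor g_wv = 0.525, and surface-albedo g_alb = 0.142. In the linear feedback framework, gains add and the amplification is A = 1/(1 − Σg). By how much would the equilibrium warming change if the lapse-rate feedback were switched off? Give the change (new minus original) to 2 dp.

1.41 K

Original: g = 0.2994, ΔT = 1.47/(1−0.2994) = 2.0982 K.
Without lapse-rate: g' = 0.5804, ΔT' = 1.47/(1−0.5804) = 3.5033 K.
Change = 3.5033 − 2.0982 = 1.41 K.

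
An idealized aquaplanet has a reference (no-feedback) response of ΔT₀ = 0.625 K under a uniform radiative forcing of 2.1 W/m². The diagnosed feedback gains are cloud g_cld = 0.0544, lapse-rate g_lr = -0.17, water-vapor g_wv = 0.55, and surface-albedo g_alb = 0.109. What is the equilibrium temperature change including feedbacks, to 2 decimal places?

1.37 K

Total gain g = 0.0544 − 0.17 + 0.55 + 0.109 = 0.5434.
Amplification A = 1/(1 − 0.5434) = 2.19.
ΔT = 0.625 × 2.19 = 1.37 K.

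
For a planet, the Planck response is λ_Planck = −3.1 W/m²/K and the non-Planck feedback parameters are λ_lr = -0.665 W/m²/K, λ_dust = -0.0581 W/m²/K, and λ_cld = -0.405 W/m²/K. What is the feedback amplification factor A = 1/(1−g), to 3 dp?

Convert to gains: g_lr = -0.665/3.1 = -0.2145; g_dust = -0.0581/3.1 = -0.01874; g_cld = -0.405/3.1 = -0.1306.
Total gain g = -0.36384.
A = 1/(1 + 0.36384) = 0.733.

0.733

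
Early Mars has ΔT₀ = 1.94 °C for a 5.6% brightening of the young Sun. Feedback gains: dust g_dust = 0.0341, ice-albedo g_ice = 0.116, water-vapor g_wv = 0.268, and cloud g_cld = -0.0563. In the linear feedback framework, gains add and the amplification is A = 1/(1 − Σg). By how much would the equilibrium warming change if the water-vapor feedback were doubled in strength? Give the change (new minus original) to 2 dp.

2.20 °C

Original: g = 0.3618, ΔT = 1.94/(1−0.3618) = 3.0398 °C.
With doubled water-vapor: g' = 0.6298, ΔT' = 1.94/(1−0.6298) = 5.2404 °C.
Change = 5.2404 − 3.0398 = 2.20 °C.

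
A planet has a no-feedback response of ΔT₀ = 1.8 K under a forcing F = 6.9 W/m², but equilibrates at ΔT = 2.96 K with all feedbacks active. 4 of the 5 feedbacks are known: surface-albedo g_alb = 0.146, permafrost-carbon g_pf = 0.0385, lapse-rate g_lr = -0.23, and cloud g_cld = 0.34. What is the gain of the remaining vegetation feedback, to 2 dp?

0.10

Amplification A = ΔT/ΔT₀ = 2.96/1.8 = 1.644.
Total gain g = 1 − 1/A = 1 − 1/1.644 = 0.3917.
Known gains sum to 0.146 + 0.0385 − 0.23 + 0.34 = 0.2945.
g_veg = 0.3917 − 0.2945 = 0.10.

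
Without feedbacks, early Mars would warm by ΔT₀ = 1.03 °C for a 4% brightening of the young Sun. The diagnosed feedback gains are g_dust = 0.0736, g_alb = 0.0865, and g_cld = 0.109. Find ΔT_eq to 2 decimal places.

1.41 °C

Total gain g = 0.0736 + 0.0865 + 0.109 = 0.2691.
Amplification A = 1/(1 − 0.2691) = 1.368.
ΔT = 1.03 × 1.368 = 1.41 °C.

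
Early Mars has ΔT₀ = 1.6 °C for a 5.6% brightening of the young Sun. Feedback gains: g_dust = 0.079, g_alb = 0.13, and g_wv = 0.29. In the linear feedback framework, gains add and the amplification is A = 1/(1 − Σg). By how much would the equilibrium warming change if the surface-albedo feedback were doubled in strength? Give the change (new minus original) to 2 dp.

Original: g = 0.499, ΔT = 1.6/(1−0.499) = 3.1936 °C.
With doubled surface-albedo: g' = 0.629, ΔT' = 1.6/(1−0.629) = 4.3127 °C.
Change = 4.3127 − 3.1936 = 1.12 °C.

1.12 °C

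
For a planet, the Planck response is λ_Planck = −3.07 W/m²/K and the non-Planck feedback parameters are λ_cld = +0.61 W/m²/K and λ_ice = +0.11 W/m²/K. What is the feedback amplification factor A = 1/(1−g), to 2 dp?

Convert to gains: g_cld = 0.61/3.07 = 0.1987; g_ice = 0.11/3.07 = 0.03583.
Total gain g = 0.23453.
A = 1/(1 − 0.23453) = 1.31.

1.31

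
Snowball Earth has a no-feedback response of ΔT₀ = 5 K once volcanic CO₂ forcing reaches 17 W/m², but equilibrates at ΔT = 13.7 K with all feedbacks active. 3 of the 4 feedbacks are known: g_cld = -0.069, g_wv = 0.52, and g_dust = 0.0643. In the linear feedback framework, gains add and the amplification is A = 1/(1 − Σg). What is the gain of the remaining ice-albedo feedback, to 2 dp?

0.12

Amplification A = ΔT/ΔT₀ = 13.7/5 = 2.74.
Total gain g = 1 − 1/A = 1 − 1/2.74 = 0.635.
Known gains sum to -0.069 + 0.52 + 0.0643 = 0.5153.
g_ice = 0.635 − 0.5153 = 0.12.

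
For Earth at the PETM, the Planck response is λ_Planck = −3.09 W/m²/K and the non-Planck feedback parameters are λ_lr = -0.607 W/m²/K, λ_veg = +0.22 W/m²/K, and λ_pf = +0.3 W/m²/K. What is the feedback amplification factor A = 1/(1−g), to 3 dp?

Convert to gains: g_lr = -0.607/3.09 = -0.1964; g_veg = 0.22/3.09 = 0.0712; g_pf = 0.3/3.09 = 0.09709.
Total gain g = -0.02811.
A = 1/(1 + 0.02811) = 0.973.

0.973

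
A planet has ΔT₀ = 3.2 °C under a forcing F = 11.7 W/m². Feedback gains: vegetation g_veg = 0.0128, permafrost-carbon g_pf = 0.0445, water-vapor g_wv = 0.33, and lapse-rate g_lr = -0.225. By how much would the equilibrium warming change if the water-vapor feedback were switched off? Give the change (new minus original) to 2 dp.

-1.08 °C

Original: g = 0.1623, ΔT = 3.2/(1−0.1623) = 3.8200 °C.
Without water-vapor: g' = -0.1677, ΔT' = 3.2/(1+0.1677) = 2.7404 °C.
Change = 2.7404 − 3.8200 = -1.08 °C.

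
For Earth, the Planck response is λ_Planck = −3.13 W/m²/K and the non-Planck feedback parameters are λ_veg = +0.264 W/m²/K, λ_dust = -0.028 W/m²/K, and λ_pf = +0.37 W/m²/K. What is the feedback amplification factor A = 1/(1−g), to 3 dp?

1.240

Convert to gains: g_veg = 0.264/3.13 = 0.08435; g_dust = -0.028/3.13 = -0.008946; g_pf = 0.37/3.13 = 0.1182.
Total gain g = 0.193604.
A = 1/(1 − 0.193604) = 1.240.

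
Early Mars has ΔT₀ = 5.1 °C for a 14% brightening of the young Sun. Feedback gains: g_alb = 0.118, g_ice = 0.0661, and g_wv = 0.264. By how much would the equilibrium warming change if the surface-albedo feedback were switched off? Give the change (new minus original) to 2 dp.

Original: g = 0.4481, ΔT = 5.1/(1−0.4481) = 9.2408 °C.
Without surface-albedo: g' = 0.3301, ΔT' = 5.1/(1−0.3301) = 7.6131 °C.
Change = 7.6131 − 9.2408 = -1.63 °C.

-1.63 °C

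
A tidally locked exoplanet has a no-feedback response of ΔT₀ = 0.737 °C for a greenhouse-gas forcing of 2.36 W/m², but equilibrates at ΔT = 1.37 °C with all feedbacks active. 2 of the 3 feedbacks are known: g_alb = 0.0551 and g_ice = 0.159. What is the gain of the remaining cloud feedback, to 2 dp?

0.25

Amplification A = ΔT/ΔT₀ = 1.37/0.737 = 1.859.
Total gain g = 1 − 1/A = 1 − 1/1.859 = 0.4621.
Known gains sum to 0.0551 + 0.159 = 0.2141.
g_cld = 0.4621 − 0.2141 = 0.25.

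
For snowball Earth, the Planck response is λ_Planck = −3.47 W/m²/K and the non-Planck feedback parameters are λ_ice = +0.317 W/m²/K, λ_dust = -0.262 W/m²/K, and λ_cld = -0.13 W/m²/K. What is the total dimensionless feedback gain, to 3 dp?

-0.022

Convert to gains: g_ice = 0.317/3.47 = 0.09135; g_dust = -0.262/3.47 = -0.0755; g_cld = -0.13/3.47 = -0.03746.
Total gain g = -0.02161.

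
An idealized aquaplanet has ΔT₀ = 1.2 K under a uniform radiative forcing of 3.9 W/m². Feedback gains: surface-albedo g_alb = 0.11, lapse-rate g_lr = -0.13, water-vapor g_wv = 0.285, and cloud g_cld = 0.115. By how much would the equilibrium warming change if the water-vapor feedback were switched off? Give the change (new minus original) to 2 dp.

-0.61 K

Original: g = 0.38, ΔT = 1.2/(1−0.38) = 1.9355 K.
Without water-vapor: g' = 0.095, ΔT' = 1.2/(1−0.095) = 1.3260 K.
Change = 1.3260 − 1.9355 = -0.61 K.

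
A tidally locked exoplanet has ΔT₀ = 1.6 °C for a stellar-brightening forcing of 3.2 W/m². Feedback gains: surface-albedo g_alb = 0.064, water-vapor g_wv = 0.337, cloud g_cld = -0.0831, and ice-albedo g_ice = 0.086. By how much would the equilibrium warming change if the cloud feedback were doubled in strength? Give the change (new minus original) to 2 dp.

Original: g = 0.4039, ΔT = 1.6/(1−0.4039) = 2.6841 °C.
With doubled cloud: g' = 0.3208, ΔT' = 1.6/(1−0.3208) = 2.3557 °C.
Change = 2.3557 − 2.6841 = -0.33 °C.

-0.33 °C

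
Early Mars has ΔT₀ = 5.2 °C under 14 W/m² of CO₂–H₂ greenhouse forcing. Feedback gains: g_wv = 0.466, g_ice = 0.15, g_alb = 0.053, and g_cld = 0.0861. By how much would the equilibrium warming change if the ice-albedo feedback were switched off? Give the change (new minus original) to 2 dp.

-8.07 °C

Original: g = 0.7551, ΔT = 5.2/(1−0.7551) = 21.2332 °C.
Without ice-albedo: g' = 0.6051, ΔT' = 5.2/(1−0.6051) = 13.1679 °C.
Change = 13.1679 − 21.2332 = -8.07 °C.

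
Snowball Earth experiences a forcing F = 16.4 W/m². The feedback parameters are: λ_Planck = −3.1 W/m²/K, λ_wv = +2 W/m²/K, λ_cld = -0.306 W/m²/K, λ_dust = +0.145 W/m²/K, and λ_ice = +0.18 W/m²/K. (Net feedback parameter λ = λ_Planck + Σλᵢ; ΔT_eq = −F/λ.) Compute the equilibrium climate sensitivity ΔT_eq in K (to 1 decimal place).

Net feedback parameter λ = (−3.1) + (+2) + (-0.306) + (+0.145) + (+0.18) = -1.081 W/m²/K.
ΔT = −F/λ = −16.4/(-1.081) = 15.2 K.

15.2 K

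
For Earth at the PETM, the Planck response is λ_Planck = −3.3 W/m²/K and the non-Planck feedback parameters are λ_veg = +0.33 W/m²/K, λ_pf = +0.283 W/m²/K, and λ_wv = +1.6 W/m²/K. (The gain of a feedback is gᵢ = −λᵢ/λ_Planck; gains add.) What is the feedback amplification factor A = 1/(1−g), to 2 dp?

Convert to gains: g_veg = 0.33/3.3 = 0.1; g_pf = 0.283/3.3 = 0.08576; g_wv = 1.6/3.3 = 0.4848.
Total gain g = 0.67056.
A = 1/(1 − 0.67056) = 3.04.

3.04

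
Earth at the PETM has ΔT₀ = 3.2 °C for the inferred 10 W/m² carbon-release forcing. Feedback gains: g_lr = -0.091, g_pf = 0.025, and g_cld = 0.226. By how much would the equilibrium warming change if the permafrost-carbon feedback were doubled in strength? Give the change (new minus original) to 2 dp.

Original: g = 0.16, ΔT = 3.2/(1−0.16) = 3.8095 °C.
With doubled permafrost-carbon: g' = 0.185, ΔT' = 3.2/(1−0.185) = 3.9264 °C.
Change = 3.9264 − 3.8095 = 0.12 °C.

0.12 °C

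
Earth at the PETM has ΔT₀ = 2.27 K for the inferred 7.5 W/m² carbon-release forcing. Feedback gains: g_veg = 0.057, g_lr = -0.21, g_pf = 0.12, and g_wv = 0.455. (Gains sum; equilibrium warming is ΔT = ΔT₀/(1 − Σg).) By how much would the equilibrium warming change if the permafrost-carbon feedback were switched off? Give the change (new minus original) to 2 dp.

Original: g = 0.422, ΔT = 2.27/(1−0.422) = 3.9273 K.
Without permafrost-carbon: g' = 0.302, ΔT' = 2.27/(1−0.302) = 3.2521 K.
Change = 3.2521 − 3.9273 = -0.68 K.

-0.68 K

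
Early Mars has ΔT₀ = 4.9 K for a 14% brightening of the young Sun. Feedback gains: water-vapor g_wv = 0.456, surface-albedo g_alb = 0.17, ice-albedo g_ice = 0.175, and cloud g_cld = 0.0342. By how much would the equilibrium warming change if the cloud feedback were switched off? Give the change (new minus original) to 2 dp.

-5.11 K

Original: g = 0.8352, ΔT = 4.9/(1−0.8352) = 29.7330 K.
Without cloud: g' = 0.801, ΔT' = 4.9/(1−0.801) = 24.6231 K.
Change = 24.6231 − 29.7330 = -5.11 K.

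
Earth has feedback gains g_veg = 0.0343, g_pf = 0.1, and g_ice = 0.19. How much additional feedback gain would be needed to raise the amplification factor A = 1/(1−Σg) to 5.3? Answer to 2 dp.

Current total gain = 0.3243.
Target gain for A = 5.3: g* = 1 − 1/5.3 = 0.8113.
Additional gain needed = 0.8113 − 0.3243 = 0.49.

0.49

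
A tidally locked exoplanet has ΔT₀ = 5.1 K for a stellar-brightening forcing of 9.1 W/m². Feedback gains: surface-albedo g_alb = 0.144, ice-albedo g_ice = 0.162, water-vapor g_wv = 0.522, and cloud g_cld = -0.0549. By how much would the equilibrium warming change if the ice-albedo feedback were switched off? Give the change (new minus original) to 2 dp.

-9.36 K

Original: g = 0.7731, ΔT = 5.1/(1−0.7731) = 22.4769 K.
Without ice-albedo: g' = 0.6111, ΔT' = 5.1/(1−0.6111) = 13.1139 K.
Change = 13.1139 − 22.4769 = -9.36 K.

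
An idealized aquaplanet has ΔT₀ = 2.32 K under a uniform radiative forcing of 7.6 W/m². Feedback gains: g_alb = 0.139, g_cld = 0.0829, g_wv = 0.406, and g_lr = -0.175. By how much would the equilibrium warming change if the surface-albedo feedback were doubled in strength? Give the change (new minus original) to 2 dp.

1.44 K

Original: g = 0.4529, ΔT = 2.32/(1−0.4529) = 4.2405 K.
With doubled surface-albedo: g' = 0.5919, ΔT' = 2.32/(1−0.5919) = 5.6849 K.
Change = 5.6849 − 4.2405 = 1.44 K.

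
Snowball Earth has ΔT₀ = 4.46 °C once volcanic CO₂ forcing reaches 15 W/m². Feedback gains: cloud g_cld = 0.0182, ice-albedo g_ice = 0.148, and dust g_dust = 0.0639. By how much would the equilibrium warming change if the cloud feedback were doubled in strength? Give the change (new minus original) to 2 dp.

Original: g = 0.2301, ΔT = 4.46/(1−0.2301) = 5.7930 °C.
With doubled cloud: g' = 0.2483, ΔT' = 4.46/(1−0.2483) = 5.9332 °C.
Change = 5.9332 − 5.7930 = 0.14 °C.

0.14 °C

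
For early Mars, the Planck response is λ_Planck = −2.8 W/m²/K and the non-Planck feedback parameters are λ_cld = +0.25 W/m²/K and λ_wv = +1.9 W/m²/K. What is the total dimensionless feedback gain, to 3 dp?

Convert to gains: g_cld = 0.25/2.8 = 0.08929; g_wv = 1.9/2.8 = 0.6786.
Total gain g = 0.76789.

0.768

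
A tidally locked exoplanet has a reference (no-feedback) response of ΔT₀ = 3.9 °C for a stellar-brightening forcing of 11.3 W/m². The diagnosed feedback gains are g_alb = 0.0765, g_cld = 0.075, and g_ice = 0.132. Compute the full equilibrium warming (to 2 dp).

5.44 °C

Total gain g = 0.0765 + 0.075 + 0.132 = 0.2835.
Amplification A = 1/(1 − 0.2835) = 1.396.
ΔT = 3.9 × 1.396 = 5.44 °C.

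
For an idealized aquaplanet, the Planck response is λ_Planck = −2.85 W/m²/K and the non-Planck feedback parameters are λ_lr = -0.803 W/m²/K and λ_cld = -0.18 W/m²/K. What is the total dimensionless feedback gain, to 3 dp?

Convert to gains: g_lr = -0.803/2.85 = -0.2818; g_cld = -0.18/2.85 = -0.06316.
Total gain g = -0.34496.

-0.345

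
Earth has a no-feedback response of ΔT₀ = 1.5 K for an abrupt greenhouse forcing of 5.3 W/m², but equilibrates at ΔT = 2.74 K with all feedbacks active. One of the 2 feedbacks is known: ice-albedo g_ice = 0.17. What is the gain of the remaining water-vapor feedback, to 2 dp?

0.28

Amplification A = ΔT/ΔT₀ = 2.74/1.5 = 1.827.
Total gain g = 1 − 1/A = 1 − 1/1.827 = 0.4527.
The known gain is 0.17.
g_wv = 0.4527 − 0.17 = 0.28.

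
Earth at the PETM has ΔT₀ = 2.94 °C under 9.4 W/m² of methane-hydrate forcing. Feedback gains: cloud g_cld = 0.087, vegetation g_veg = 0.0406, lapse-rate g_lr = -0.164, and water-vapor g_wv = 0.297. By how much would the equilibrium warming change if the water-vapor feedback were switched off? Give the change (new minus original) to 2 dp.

Original: g = 0.2606, ΔT = 2.94/(1−0.2606) = 3.9762 °C.
Without water-vapor: g' = -0.0364, ΔT' = 2.94/(1+0.0364) = 2.8367 °C.
Change = 2.8367 − 3.9762 = -1.14 °C.

-1.14 °C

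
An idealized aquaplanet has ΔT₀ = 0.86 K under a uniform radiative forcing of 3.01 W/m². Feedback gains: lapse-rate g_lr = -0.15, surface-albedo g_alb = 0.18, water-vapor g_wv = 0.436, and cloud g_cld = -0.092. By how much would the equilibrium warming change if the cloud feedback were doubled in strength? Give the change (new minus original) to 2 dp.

Original: g = 0.374, ΔT = 0.86/(1−0.374) = 1.3738 K.
With doubled cloud: g' = 0.282, ΔT' = 0.86/(1−0.282) = 1.1978 K.
Change = 1.1978 − 1.3738 = -0.18 K.

-0.18 K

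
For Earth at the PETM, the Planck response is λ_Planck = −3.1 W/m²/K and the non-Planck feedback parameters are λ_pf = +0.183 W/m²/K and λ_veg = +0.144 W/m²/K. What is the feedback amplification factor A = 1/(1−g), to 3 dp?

Convert to gains: g_pf = 0.183/3.1 = 0.05903; g_veg = 0.144/3.1 = 0.04645.
Total gain g = 0.10548.
A = 1/(1 − 0.10548) = 1.118.

1.118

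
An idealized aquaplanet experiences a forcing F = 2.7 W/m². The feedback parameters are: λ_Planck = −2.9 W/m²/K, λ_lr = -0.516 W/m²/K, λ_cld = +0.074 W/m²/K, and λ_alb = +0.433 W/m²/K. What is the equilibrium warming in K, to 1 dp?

0.9 K

Net feedback parameter λ = (−2.9) + (-0.516) + (+0.074) + (+0.433) = -2.909 W/m²/K.
ΔT = −F/λ = −2.7/(-2.909) = 0.9 K.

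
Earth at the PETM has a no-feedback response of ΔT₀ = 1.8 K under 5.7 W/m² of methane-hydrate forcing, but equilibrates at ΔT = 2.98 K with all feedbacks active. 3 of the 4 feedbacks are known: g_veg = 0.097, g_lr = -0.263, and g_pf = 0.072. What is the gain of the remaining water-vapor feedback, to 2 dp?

0.49

Amplification A = ΔT/ΔT₀ = 2.98/1.8 = 1.656.
Total gain g = 1 − 1/A = 1 − 1/1.656 = 0.3961.
Known gains sum to 0.097 − 0.263 + 0.072 = -0.094.
g_wv = 0.3961 + 0.094 = 0.49.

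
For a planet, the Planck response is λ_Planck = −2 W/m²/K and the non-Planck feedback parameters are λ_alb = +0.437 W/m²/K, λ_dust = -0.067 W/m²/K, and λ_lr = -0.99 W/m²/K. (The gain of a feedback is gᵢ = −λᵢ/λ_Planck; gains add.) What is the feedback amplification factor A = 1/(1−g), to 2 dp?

0.76

Convert to gains: g_alb = 0.437/2 = 0.2185; g_dust = -0.067/2 = -0.0335; g_lr = -0.99/2 = -0.495.
Total gain g = -0.31.
A = 1/(1 + 0.31) = 0.76.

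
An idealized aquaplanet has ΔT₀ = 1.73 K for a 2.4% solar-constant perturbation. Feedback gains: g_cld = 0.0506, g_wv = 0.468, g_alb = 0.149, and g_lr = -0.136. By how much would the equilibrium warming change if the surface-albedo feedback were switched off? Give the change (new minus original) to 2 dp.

Original: g = 0.5316, ΔT = 1.73/(1−0.5316) = 3.6934 K.
Without surface-albedo: g' = 0.3826, ΔT' = 1.73/(1−0.3826) = 2.8021 K.
Change = 2.8021 − 3.6934 = -0.89 K.

-0.89 K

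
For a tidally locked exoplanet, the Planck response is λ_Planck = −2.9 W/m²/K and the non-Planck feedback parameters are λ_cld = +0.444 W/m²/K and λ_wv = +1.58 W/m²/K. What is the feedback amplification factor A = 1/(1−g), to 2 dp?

3.31

Convert to gains: g_cld = 0.444/2.9 = 0.1531; g_wv = 1.58/2.9 = 0.5448.
Total gain g = 0.6979.
A = 1/(1 − 0.6979) = 3.31.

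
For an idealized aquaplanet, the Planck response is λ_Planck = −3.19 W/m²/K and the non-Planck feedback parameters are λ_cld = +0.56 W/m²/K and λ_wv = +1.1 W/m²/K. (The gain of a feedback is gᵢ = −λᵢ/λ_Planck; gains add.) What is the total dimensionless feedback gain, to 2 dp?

0.52

Convert to gains: g_cld = 0.56/3.19 = 0.1755; g_wv = 1.1/3.19 = 0.3448.
Total gain g = 0.5203.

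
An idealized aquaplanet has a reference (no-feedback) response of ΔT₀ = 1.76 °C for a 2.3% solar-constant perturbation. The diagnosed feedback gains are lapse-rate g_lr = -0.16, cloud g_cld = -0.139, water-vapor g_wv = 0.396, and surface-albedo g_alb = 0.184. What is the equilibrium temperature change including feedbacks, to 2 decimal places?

Total gain g = -0.16 − 0.139 + 0.396 + 0.184 = 0.281.
Amplification A = 1/(1 − 0.281) = 1.391.
ΔT = 1.76 × 1.391 = 2.45 °C.

2.45 °C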